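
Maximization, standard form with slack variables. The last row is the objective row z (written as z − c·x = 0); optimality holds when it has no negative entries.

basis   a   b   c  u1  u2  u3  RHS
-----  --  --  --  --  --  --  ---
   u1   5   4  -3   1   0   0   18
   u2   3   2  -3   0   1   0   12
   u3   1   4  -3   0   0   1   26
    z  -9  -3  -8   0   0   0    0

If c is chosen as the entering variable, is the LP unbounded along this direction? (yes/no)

Every constraint-row entry in column c is ≤ 0, so increasing c is unbounded.

yes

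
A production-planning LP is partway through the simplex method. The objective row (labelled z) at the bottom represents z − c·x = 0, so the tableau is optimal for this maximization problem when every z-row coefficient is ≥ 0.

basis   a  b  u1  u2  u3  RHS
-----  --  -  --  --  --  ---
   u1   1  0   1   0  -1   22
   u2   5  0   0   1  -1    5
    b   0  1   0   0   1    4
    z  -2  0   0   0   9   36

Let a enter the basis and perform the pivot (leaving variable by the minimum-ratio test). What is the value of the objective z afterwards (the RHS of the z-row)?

38

Ratio test on column a — row 1: 22/1 = 22; row 2: 5/5 = 1; row 3: entry 0 ≤ 0. Minimum is 1 at row 2 (u2 leaves); pivot element 5.
Pivot on row 2; the z-row RHS becomes 36 − (-2)·1 = 38.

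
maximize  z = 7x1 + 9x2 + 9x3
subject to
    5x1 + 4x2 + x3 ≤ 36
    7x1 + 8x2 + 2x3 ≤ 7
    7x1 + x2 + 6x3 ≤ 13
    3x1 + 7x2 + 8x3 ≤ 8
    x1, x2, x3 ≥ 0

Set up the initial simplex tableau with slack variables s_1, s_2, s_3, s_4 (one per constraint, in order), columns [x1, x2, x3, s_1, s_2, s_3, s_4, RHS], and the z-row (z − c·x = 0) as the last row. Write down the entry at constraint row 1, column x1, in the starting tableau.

Constraint 1 has coefficient 5 on x1.

5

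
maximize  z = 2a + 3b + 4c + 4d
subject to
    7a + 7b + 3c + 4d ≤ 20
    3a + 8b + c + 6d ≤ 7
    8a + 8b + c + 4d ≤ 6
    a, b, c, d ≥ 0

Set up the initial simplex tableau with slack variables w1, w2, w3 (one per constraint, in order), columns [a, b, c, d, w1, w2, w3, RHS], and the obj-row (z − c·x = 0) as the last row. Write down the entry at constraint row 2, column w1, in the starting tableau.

Slack w1 belongs to constraint 1; its column is the unit vector e_1, so the entry in row 2 is 0.

0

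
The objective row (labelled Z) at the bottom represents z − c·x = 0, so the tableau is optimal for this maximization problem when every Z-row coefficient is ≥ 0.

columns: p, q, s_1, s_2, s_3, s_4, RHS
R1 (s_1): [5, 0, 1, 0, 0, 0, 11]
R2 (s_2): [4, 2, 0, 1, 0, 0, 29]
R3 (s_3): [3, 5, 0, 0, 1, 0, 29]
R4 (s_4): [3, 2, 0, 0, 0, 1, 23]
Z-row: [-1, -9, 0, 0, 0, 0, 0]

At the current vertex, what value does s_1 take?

11

s_1 is basic (row 1); its value is the RHS of that row, 11.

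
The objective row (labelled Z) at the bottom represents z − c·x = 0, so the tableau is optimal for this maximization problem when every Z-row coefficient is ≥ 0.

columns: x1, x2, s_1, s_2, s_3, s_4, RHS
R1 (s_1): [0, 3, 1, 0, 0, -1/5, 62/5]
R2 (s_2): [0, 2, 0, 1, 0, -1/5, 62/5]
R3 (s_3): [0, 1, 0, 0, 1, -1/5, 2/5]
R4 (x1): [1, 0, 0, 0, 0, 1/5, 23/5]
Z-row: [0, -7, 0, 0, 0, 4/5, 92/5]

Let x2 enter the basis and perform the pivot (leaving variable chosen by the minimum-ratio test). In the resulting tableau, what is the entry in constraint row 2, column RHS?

Ratio test on column x2 — row 1: (62/5)/3 = 62/15; row 2: (62/5)/2 = 31/5; row 3: (2/5)/1 = 2/5; row 4: entry 0 ≤ 0. Minimum is 2/5 at row 3 (s_3 leaves); pivot element 1.
Divide row 3 by 1; eliminate column x2 from the other rows.
Row 2 update in column RHS: 62/5 − 2·(2/5) = 58/5.

58/5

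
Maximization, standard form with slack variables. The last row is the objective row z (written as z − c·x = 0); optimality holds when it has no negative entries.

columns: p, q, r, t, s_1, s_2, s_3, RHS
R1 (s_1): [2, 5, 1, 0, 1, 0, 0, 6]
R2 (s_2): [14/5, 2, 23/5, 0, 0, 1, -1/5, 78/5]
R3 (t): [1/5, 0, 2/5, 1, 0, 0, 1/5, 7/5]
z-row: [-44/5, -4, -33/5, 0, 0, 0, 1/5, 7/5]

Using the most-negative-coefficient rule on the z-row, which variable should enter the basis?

p

Negative z-row entries: p: -44/5, q: -4, r: -33/5.
The most negative is -44/5 in column p, so p enters.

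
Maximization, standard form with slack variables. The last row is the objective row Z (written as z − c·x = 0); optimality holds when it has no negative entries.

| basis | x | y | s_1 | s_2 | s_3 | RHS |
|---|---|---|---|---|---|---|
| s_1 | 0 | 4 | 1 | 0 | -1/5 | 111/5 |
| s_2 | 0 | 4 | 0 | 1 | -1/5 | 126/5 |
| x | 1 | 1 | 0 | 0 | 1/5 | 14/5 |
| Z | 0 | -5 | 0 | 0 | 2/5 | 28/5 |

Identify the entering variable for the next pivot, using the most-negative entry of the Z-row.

Negative Z-row entries: y: -5.
The most negative is -5 in column y, so y enters.

y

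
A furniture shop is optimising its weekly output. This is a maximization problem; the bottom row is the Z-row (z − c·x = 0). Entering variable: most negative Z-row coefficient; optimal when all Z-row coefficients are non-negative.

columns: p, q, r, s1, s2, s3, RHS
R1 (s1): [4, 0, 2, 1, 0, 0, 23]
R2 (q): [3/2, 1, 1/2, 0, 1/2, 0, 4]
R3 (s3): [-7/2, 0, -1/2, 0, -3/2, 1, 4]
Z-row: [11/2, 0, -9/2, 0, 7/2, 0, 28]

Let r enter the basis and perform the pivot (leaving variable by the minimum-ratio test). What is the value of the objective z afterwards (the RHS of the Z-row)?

Ratio test on column r — row 1: 23/2 = 23/2; row 2: 4/(1/2) = 8; row 3: entry -1/2 ≤ 0. Minimum is 8 at row 2 (q leaves); pivot element 1/2.
Pivot on row 2; the Z-row RHS becomes 28 − (-9/2)·8 = 64.

64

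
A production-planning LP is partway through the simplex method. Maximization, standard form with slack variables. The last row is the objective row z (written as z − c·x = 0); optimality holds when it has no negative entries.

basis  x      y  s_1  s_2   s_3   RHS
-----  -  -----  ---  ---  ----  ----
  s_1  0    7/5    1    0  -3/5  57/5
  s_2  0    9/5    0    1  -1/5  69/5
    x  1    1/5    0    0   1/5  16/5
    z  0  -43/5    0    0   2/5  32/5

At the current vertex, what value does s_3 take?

s_3 is not in the basis, so in the current basic feasible solution s_3 = 0.

0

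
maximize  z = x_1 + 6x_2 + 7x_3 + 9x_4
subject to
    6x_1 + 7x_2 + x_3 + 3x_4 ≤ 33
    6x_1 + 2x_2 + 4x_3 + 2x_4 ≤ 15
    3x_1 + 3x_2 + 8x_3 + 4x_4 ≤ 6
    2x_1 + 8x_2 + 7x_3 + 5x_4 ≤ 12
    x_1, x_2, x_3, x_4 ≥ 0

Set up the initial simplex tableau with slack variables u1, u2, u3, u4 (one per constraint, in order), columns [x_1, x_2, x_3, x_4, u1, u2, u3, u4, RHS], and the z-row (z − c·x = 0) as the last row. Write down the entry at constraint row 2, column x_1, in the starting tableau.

6

Constraint 2 has coefficient 6 on x_1.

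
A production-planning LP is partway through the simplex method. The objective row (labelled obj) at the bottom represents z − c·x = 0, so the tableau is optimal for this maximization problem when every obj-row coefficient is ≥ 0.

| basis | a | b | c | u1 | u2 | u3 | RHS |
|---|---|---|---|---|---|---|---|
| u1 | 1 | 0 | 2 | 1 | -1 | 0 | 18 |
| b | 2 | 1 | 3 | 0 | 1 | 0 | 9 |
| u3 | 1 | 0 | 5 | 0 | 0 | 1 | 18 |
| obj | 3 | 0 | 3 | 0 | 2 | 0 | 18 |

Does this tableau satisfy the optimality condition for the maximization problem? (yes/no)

yes

Every obj-row coefficient is ≥ 0, so the tableau is optimal.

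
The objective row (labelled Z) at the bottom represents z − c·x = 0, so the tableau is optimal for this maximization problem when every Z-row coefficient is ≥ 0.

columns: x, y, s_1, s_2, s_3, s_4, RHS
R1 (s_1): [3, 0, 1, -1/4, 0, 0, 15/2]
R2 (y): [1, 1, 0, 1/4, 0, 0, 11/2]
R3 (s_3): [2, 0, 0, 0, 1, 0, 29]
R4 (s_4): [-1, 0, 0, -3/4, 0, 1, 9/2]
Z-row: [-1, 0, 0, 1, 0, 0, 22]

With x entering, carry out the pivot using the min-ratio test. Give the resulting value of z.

Ratio test on column x — row 1: (15/2)/3 = 5/2; row 2: (11/2)/1 = 11/2; row 3: 29/2 = 29/2; row 4: entry -1 ≤ 0. Minimum is 5/2 at row 1 (s_1 leaves); pivot element 3.
Pivot on row 1; the Z-row RHS becomes 22 − (-1)·(5/2) = 49/2.

49/2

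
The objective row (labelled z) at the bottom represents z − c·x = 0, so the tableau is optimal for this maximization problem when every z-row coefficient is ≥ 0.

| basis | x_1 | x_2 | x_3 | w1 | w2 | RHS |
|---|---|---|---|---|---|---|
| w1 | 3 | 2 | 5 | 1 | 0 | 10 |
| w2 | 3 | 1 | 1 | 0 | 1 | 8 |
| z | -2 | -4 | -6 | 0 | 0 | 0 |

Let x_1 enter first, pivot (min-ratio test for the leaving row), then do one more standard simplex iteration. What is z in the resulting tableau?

Ratio test on column x_1 — row 1: 10/3 = 10/3; row 2: 8/3 = 8/3. Minimum is 8/3 at row 2 (w2 leaves); pivot element 3.
Pivot on row 2; the z-row RHS becomes 0 − (-2)·(8/3) = 16/3.
Next entering variable (most negative z-row entry -16/3): x_3.
Ratio test on column x_3 — row 1: 2/4 = 1/2; row 2: (8/3)/(1/3) = 8. Minimum is 1/2 at row 1 (w1 leaves); pivot element 4.
After the second pivot the z-row RHS is 16/3 − (-16/3)·(1/2) = 8.

8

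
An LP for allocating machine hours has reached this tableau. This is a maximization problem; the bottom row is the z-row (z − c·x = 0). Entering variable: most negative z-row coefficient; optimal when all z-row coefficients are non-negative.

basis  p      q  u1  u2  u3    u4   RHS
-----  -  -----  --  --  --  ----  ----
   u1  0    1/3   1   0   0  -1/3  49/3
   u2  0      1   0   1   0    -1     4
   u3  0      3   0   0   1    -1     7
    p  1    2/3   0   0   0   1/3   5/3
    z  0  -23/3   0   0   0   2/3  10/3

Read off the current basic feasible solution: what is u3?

7

u3 is basic (row 3); its value is the RHS of that row, 7.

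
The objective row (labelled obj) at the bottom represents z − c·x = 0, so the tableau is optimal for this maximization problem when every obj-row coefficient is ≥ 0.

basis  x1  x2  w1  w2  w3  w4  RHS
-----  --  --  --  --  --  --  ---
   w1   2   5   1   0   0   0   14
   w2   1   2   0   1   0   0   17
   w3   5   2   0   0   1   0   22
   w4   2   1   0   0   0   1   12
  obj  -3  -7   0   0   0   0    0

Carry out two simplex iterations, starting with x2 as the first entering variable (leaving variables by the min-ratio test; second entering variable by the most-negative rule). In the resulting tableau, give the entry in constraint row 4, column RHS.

Ratio test on column x2 — row 1: 14/5 = 14/5; row 2: 17/2 = 17/2; row 3: 22/2 = 11; row 4: 12/1 = 12. Minimum is 14/5 at row 1 (w1 leaves); pivot element 5.
Divide row 1 by 5; eliminate column x2 from the other rows.
Second iteration: most negative obj-row entry is -1/5 in column x1, so x1 enters.
Ratio test on column x1 — row 1: (14/5)/(2/5) = 7; row 2: (57/5)/(1/5) = 57; row 3: (82/5)/(21/5) = 82/21; row 4: (46/5)/(8/5) = 23/4. Minimum is 82/21 at row 3 (w3 leaves); pivot element 21/5.
Divide row 3 by 21/5; eliminate column x1 from the other rows.
After both pivots, the entry at constraint row 4, column RHS is 62/21.

62/21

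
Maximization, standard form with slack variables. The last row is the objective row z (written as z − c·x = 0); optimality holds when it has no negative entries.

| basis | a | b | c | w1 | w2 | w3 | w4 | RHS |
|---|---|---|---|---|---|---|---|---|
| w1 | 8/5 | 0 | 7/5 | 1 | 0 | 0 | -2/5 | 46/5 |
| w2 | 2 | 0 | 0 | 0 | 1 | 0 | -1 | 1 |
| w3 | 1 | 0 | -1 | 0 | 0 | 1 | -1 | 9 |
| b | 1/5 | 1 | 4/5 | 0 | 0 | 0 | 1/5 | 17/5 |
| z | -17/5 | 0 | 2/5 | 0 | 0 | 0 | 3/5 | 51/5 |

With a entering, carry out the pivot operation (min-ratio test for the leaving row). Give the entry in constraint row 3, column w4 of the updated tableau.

Ratio test on column a — row 1: (46/5)/(8/5) = 23/4; row 2: 1/2 = 1/2; row 3: 9/1 = 9; row 4: (17/5)/(1/5) = 17. Minimum is 1/2 at row 2 (w2 leaves); pivot element 2.
Divide row 2 by 2; eliminate column a from the other rows.
Row 3 update in column w4: -1 − 1·(-1/2) = -1/2.

-1/2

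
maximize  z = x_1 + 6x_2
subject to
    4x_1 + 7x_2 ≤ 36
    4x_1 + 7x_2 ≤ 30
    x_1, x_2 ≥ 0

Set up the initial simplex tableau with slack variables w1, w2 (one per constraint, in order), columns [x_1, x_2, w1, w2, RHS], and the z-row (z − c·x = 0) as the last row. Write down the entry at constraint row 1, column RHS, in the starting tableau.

36

The RHS of constraint 1 is b_1 = 36.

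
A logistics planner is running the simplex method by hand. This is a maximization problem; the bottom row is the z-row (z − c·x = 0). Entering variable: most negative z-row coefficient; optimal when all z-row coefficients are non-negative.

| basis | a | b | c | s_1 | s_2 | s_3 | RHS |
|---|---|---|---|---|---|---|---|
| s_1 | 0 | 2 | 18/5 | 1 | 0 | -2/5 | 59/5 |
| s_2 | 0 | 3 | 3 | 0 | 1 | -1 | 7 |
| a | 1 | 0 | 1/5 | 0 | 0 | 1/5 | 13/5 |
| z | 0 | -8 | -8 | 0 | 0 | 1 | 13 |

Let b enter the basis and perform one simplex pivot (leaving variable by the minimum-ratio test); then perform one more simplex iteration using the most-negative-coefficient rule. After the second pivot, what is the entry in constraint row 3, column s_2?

Ratio test on column b — row 1: (59/5)/2 = 59/10; row 2: 7/3 = 7/3; row 3: entry 0 ≤ 0. Minimum is 7/3 at row 2 (s_2 leaves); pivot element 3.
Divide row 2 by 3; eliminate column b from the other rows.
Second iteration: most negative z-row entry is -5/3 in column s_3, so s_3 enters.
Ratio test on column s_3 — row 1: (107/15)/(4/15) = 107/4; row 2: entry -1/3 ≤ 0; row 3: (13/5)/(1/5) = 13. Minimum is 13 at row 3 (a leaves); pivot element 1/5.
Divide row 3 by 1/5; eliminate column s_3 from the other rows.
After both pivots, the entry at constraint row 3, column s_2 is 0.

0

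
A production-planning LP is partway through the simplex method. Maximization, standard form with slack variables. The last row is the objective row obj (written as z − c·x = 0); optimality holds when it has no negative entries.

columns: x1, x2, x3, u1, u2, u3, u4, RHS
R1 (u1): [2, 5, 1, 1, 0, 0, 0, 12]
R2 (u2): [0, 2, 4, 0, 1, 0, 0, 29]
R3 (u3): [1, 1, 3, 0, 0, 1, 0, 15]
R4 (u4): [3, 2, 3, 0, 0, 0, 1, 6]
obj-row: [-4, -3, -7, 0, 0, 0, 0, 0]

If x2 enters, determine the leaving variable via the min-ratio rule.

Column x2 entries and ratios — u1: 12/5 = 12/5; u2: 29/2 = 29/2; u3: 15/1 = 15; u4: 6/2 = 3.
Smallest ratio is 12/5 in the row of u1, so u1 leaves.

u1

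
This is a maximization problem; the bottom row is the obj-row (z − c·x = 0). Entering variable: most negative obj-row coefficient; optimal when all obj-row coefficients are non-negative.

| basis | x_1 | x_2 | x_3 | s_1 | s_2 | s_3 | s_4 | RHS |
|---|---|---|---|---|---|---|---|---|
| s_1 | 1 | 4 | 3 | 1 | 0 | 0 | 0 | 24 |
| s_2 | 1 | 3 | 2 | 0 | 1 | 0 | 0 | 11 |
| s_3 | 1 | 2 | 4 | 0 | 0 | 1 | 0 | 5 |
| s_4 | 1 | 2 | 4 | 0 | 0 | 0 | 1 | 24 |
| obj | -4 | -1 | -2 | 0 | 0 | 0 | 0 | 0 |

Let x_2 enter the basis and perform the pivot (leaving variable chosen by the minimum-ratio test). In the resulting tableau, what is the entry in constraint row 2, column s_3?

Ratio test on column x_2 — row 1: 24/4 = 6; row 2: 11/3 = 11/3; row 3: 5/2 = 5/2; row 4: 24/2 = 12. Minimum is 5/2 at row 3 (s_3 leaves); pivot element 2.
Divide row 3 by 2; eliminate column x_2 from the other rows.
Row 2 update in column s_3: 0 − 3·(1/2) = -3/2.

-3/2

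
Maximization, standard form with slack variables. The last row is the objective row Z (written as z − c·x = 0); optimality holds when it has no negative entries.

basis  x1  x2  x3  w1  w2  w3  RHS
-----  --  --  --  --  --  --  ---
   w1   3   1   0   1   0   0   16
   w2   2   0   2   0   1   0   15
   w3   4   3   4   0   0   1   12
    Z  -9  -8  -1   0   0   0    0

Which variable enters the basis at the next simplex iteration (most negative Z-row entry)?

Negative Z-row entries: x1: -9, x2: -8, x3: -1.
The most negative is -9 in column x1, so x1 enters.

x1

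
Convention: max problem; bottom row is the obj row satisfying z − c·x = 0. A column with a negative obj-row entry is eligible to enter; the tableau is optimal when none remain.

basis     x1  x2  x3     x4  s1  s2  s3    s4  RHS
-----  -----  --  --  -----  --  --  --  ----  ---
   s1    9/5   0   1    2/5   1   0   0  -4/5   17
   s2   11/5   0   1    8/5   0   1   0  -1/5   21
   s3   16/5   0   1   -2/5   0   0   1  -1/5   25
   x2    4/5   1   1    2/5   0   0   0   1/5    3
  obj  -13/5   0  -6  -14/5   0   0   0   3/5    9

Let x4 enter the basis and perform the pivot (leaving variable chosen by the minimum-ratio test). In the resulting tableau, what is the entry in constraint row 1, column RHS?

Ratio test on column x4 — row 1: 17/(2/5) = 85/2; row 2: 21/(8/5) = 105/8; row 3: entry -2/5 ≤ 0; row 4: 3/(2/5) = 15/2. Minimum is 15/2 at row 4 (x2 leaves); pivot element 2/5.
Divide row 4 by 2/5; eliminate column x4 from the other rows.
Row 1 update in column RHS: 17 − (2/5)·(15/2) = 14.

14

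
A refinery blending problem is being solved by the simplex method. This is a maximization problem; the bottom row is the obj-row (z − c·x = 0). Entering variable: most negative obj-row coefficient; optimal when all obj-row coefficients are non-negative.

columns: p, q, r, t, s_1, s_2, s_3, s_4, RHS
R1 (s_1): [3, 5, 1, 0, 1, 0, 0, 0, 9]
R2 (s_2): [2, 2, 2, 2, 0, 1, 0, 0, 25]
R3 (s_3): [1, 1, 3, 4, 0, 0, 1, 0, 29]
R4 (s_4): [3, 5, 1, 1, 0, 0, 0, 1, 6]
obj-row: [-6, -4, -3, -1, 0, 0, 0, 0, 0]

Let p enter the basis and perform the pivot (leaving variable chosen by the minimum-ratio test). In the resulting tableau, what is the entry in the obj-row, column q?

Ratio test on column p — row 1: 9/3 = 3; row 2: 25/2 = 25/2; row 3: 29/1 = 29; row 4: 6/3 = 2. Minimum is 2 at row 4 (s_4 leaves); pivot element 3.
Divide row 4 by 3; eliminate column p from the other rows.
obj-row update in column q: -4 − (-6)·(5/3) = 6.

6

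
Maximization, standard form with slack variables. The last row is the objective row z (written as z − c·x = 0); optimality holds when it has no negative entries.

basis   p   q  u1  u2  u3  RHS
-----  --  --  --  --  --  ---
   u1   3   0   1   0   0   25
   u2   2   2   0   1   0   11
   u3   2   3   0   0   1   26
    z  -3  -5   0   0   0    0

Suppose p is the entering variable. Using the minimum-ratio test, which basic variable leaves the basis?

u2

Column p entries and ratios — u1: 25/3 = 25/3; u2: 11/2 = 11/2; u3: 26/2 = 13.
Smallest ratio is 11/2 in the row of u2, so u2 leaves.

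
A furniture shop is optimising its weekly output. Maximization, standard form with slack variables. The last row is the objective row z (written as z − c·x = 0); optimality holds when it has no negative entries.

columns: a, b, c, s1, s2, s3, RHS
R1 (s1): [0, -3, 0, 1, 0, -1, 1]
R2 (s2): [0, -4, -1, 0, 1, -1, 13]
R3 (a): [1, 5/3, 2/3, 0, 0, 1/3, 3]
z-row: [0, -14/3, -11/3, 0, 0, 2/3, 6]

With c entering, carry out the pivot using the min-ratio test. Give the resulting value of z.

Ratio test on column c — row 1: entry 0 ≤ 0; row 2: entry -1 ≤ 0; row 3: 3/(2/3) = 9/2. Minimum is 9/2 at row 3 (a leaves); pivot element 2/3.
Pivot on row 3; the z-row RHS becomes 6 − (-11/3)·(9/2) = 45/2.

45/2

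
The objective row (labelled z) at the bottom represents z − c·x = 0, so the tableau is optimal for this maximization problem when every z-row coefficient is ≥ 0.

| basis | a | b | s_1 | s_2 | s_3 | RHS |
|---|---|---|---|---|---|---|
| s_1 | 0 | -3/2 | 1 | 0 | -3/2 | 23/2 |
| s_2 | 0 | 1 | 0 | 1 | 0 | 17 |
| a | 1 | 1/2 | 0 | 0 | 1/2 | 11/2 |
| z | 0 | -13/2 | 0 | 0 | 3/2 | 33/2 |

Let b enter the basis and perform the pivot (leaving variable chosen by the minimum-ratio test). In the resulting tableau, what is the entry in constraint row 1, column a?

3

Ratio test on column b — row 1: entry -3/2 ≤ 0; row 2: 17/1 = 17; row 3: (11/2)/(1/2) = 11. Minimum is 11 at row 3 (a leaves); pivot element 1/2.
Divide row 3 by 1/2; eliminate column b from the other rows.
Row 1 update in column a: 0 − (-3/2)·2 = 3.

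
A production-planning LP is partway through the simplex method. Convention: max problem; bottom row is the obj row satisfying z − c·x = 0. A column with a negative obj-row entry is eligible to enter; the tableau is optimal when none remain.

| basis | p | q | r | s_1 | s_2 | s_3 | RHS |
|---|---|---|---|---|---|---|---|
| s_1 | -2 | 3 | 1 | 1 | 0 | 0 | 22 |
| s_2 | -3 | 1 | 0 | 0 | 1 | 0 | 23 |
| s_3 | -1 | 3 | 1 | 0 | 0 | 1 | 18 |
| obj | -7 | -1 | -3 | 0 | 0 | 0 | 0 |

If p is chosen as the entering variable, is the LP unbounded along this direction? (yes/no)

Every constraint-row entry in column p is ≤ 0, so increasing p is unbounded.

yes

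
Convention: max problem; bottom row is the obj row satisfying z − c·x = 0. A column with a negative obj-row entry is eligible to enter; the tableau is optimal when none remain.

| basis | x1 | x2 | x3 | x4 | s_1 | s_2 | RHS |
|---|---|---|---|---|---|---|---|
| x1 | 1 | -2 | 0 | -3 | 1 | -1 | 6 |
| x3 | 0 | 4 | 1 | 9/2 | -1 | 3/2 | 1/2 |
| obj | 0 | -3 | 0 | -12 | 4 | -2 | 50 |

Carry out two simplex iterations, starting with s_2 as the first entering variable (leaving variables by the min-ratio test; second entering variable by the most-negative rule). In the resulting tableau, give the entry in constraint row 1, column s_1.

Ratio test on column s_2 — row 1: entry -1 ≤ 0; row 2: (1/2)/(3/2) = 1/3. Minimum is 1/3 at row 2 (x3 leaves); pivot element 3/2.
Divide row 2 by 3/2; eliminate column s_2 from the other rows.
Second iteration: most negative obj-row entry is -6 in column x4, so x4 enters.
Ratio test on column x4 — row 1: entry 0 ≤ 0; row 2: (1/3)/3 = 1/9. Minimum is 1/9 at row 2 (s_2 leaves); pivot element 3.
Divide row 2 by 3; eliminate column x4 from the other rows.
After both pivots, the entry at constraint row 1, column s_1 is 1/3.

1/3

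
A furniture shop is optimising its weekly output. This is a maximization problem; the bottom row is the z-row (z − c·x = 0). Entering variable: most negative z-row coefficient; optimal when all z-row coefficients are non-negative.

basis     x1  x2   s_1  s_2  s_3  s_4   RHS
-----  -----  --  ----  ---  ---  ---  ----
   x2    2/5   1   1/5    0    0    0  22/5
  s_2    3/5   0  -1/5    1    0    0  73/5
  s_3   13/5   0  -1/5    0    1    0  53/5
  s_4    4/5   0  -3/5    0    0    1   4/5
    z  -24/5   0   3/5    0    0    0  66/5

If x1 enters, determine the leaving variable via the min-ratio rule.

Column x1 entries and ratios — x2: (22/5)/(2/5) = 11; s_2: (73/5)/(3/5) = 73/3; s_3: (53/5)/(13/5) = 53/13; s_4: (4/5)/(4/5) = 1.
Smallest ratio is 1 in the row of s_4, so s_4 leaves.

s_4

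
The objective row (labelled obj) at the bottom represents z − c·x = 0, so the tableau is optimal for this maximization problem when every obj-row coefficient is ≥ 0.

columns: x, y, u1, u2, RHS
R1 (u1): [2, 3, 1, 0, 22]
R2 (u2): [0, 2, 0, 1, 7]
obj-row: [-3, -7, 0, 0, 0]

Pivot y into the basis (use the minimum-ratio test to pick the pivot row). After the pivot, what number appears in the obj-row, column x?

Ratio test on column y — row 1: 22/3 = 22/3; row 2: 7/2 = 7/2. Minimum is 7/2 at row 2 (u2 leaves); pivot element 2.
Divide row 2 by 2; eliminate column y from the other rows.
obj-row update in column x: -3 − (-7)·0 = -3.

-3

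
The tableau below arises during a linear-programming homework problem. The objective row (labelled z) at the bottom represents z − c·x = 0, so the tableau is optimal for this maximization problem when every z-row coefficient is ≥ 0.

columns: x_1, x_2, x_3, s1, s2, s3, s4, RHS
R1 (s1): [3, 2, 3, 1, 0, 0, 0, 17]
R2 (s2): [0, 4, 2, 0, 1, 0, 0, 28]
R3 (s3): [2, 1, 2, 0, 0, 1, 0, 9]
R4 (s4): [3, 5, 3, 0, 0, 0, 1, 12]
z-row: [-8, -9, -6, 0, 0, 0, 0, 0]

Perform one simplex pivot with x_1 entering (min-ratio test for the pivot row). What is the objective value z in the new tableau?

32

Ratio test on column x_1 — row 1: 17/3 = 17/3; row 2: entry 0 ≤ 0; row 3: 9/2 = 9/2; row 4: 12/3 = 4. Minimum is 4 at row 4 (s4 leaves); pivot element 3.
Pivot on row 4; the z-row RHS becomes 0 − (-8)·4 = 32.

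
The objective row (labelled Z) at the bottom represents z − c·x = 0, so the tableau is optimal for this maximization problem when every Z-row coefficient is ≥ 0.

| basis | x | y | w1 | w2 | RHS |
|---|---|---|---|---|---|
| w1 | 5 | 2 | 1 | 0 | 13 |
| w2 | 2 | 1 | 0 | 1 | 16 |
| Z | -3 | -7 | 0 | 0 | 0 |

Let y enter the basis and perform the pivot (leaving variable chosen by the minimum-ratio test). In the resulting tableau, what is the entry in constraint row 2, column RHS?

Ratio test on column y — row 1: 13/2 = 13/2; row 2: 16/1 = 16. Minimum is 13/2 at row 1 (w1 leaves); pivot element 2.
Divide row 1 by 2; eliminate column y from the other rows.
Row 2 update in column RHS: 16 − 1·(13/2) = 19/2.

19/2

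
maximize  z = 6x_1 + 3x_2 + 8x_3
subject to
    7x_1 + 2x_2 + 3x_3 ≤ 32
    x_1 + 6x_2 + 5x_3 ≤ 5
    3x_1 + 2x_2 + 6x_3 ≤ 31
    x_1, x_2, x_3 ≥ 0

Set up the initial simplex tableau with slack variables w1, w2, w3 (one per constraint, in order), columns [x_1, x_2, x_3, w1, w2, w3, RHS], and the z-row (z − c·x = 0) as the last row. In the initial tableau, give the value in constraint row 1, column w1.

Slack w1 belongs to constraint 1; its column is the unit vector e_1, so the entry in row 1 is 1.

1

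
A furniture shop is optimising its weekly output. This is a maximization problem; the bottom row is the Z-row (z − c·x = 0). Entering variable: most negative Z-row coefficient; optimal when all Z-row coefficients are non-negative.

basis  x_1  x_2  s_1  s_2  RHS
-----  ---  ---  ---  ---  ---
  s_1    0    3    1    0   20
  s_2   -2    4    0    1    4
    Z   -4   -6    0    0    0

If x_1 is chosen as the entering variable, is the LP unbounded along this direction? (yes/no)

yes

Every constraint-row entry in column x_1 is ≤ 0, so increasing x_1 is unbounded.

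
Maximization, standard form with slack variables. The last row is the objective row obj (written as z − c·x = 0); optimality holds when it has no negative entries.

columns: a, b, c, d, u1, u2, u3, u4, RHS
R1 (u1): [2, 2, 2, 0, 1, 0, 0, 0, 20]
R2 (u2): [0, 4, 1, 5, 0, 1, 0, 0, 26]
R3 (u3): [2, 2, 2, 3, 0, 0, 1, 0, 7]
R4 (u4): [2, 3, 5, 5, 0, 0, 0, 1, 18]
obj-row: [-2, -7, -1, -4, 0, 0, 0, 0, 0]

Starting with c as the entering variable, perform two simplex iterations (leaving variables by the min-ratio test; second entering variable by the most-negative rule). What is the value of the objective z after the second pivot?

49/2

Ratio test on column c — row 1: 20/2 = 10; row 2: 26/1 = 26; row 3: 7/2 = 7/2; row 4: 18/5 = 18/5. Minimum is 7/2 at row 3 (u3 leaves); pivot element 2.
Pivot on row 3; the obj-row RHS becomes 0 − (-1)·(7/2) = 7/2.
Next entering variable (most negative obj-row entry -6): b.
Ratio test on column b — row 1: entry 0 ≤ 0; row 2: (45/2)/3 = 15/2; row 3: (7/2)/1 = 7/2; row 4: entry -2 ≤ 0. Minimum is 7/2 at row 3 (c leaves); pivot element 1.
After the second pivot the obj-row RHS is 7/2 − (-6)·(7/2) = 49/2.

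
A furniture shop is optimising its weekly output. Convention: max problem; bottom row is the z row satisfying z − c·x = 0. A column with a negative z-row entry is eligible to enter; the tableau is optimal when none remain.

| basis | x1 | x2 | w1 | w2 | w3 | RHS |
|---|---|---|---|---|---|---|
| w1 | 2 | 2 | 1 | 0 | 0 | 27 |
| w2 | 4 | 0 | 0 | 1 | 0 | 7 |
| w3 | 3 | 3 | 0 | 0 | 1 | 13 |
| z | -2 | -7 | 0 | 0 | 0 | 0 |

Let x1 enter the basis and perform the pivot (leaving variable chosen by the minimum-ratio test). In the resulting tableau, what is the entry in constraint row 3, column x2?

Ratio test on column x1 — row 1: 27/2 = 27/2; row 2: 7/4 = 7/4; row 3: 13/3 = 13/3. Minimum is 7/4 at row 2 (w2 leaves); pivot element 4.
Divide row 2 by 4; eliminate column x1 from the other rows.
Row 3 update in column x2: 3 − 3·0 = 3.

3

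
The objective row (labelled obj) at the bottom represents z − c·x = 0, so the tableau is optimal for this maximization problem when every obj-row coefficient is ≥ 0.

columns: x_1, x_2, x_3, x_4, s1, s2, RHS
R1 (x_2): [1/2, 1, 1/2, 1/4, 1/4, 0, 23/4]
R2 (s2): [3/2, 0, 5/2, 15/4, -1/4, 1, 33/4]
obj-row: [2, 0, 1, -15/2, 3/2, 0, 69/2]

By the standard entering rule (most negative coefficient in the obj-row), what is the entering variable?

x_4

Negative obj-row entries: x_4: -15/2.
The most negative is -15/2 in column x_4, so x_4 enters.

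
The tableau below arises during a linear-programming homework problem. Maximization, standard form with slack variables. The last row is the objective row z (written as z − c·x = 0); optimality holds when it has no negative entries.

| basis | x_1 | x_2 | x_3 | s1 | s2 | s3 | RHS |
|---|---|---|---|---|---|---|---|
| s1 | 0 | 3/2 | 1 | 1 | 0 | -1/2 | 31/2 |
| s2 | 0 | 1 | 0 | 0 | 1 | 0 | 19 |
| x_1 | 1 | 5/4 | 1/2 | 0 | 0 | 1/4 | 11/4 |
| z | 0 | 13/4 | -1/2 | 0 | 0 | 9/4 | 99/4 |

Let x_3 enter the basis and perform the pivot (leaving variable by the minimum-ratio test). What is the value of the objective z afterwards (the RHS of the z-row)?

Ratio test on column x_3 — row 1: (31/2)/1 = 31/2; row 2: entry 0 ≤ 0; row 3: (11/4)/(1/2) = 11/2. Minimum is 11/2 at row 3 (x_1 leaves); pivot element 1/2.
Pivot on row 3; the z-row RHS becomes 99/4 − (-1/2)·(11/2) = 55/2.

55/2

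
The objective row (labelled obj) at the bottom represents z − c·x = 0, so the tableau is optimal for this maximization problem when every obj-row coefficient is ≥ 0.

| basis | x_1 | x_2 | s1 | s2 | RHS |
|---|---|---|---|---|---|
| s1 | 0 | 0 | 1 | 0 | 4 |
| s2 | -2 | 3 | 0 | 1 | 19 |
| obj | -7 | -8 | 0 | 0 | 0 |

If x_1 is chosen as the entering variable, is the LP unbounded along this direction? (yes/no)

Every constraint-row entry in column x_1 is ≤ 0, so increasing x_1 is unbounded.

yes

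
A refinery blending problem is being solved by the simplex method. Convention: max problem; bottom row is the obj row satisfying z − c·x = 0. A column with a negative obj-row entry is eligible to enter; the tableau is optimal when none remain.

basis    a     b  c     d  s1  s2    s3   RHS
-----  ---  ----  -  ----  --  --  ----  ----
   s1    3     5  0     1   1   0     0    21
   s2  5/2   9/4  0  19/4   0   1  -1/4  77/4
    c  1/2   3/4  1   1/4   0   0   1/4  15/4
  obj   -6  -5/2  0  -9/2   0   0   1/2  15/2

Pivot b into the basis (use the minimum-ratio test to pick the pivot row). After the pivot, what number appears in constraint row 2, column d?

Ratio test on column b — row 1: 21/5 = 21/5; row 2: (77/4)/(9/4) = 77/9; row 3: (15/4)/(3/4) = 5. Minimum is 21/5 at row 1 (s1 leaves); pivot element 5.
Divide row 1 by 5; eliminate column b from the other rows.
Row 2 update in column d: 19/4 − (9/4)·(1/5) = 43/10.

43/10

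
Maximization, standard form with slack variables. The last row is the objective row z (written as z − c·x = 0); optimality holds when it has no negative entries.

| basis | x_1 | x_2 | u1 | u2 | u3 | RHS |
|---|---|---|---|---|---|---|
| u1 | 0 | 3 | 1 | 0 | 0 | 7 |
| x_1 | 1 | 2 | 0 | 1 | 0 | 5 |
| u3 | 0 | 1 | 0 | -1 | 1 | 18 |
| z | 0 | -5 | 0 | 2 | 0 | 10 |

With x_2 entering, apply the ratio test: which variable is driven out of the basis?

u1

Column x_2 entries and ratios — u1: 7/3 = 7/3; x_1: 5/2 = 5/2; u3: 18/1 = 18.
Smallest ratio is 7/3 in the row of u1, so u1 leaves.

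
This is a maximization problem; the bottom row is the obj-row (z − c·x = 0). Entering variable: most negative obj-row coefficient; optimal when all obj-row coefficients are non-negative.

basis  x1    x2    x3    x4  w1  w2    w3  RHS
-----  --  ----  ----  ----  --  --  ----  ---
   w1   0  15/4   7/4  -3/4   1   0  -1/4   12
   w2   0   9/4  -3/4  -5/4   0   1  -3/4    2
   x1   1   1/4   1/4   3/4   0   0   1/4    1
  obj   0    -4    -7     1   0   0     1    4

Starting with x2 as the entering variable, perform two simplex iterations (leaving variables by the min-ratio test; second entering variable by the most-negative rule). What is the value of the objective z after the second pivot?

27

Ratio test on column x2 — row 1: 12/(15/4) = 16/5; row 2: 2/(9/4) = 8/9; row 3: 1/(1/4) = 4. Minimum is 8/9 at row 2 (w2 leaves); pivot element 9/4.
Pivot on row 2; the obj-row RHS becomes 4 − (-4)·(8/9) = 68/9.
Next entering variable (most negative obj-row entry -25/3): x3.
Ratio test on column x3 — row 1: (26/3)/3 = 26/9; row 2: entry -1/3 ≤ 0; row 3: (7/9)/(1/3) = 7/3. Minimum is 7/3 at row 3 (x1 leaves); pivot element 1/3.
After the second pivot the obj-row RHS is 68/9 − (-25/3)·(7/3) = 27.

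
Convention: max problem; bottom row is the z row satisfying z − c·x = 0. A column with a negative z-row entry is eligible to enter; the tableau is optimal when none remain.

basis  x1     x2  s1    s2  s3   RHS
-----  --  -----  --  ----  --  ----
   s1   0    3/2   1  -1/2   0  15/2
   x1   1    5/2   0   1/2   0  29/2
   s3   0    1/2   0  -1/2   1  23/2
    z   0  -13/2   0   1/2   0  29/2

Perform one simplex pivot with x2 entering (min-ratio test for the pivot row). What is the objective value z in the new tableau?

Ratio test on column x2 — row 1: (15/2)/(3/2) = 5; row 2: (29/2)/(5/2) = 29/5; row 3: (23/2)/(1/2) = 23. Minimum is 5 at row 1 (s1 leaves); pivot element 3/2.
Pivot on row 1; the z-row RHS becomes 29/2 − (-13/2)·5 = 47.

47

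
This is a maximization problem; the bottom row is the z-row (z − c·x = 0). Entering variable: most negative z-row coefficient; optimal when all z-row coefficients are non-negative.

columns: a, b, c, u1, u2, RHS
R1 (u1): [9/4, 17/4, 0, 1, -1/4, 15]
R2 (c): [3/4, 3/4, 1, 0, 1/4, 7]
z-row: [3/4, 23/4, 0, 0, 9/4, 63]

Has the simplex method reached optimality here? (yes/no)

Every z-row coefficient is ≥ 0, so the tableau is optimal.

yes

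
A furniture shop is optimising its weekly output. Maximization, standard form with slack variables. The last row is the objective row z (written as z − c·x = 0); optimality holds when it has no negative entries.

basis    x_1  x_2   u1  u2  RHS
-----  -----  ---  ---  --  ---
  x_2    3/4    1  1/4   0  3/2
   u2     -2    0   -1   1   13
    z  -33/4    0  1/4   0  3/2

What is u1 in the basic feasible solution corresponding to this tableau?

u1 is not in the basis, so in the current basic feasible solution u1 = 0.

0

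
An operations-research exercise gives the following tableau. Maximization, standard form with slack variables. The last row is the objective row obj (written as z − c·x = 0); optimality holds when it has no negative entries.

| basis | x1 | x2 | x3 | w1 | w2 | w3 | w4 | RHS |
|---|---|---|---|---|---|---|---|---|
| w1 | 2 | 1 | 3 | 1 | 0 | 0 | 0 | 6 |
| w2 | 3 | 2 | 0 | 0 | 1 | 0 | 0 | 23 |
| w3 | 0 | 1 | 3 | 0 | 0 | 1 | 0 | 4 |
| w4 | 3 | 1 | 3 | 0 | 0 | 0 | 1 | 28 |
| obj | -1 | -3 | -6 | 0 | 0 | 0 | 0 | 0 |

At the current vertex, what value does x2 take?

x2 is not in the basis, so in the current basic feasible solution x2 = 0.

0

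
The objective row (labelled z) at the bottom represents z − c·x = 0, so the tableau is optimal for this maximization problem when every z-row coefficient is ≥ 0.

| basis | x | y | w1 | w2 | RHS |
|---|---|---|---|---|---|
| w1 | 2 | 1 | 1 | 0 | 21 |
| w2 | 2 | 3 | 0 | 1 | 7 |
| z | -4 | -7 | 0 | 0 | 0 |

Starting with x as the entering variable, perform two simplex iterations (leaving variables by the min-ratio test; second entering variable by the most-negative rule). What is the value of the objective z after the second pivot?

49/3

Ratio test on column x — row 1: 21/2 = 21/2; row 2: 7/2 = 7/2. Minimum is 7/2 at row 2 (w2 leaves); pivot element 2.
Pivot on row 2; the z-row RHS becomes 0 − (-4)·(7/2) = 14.
Next entering variable (most negative z-row entry -1): y.
Ratio test on column y — row 1: entry -2 ≤ 0; row 2: (7/2)/(3/2) = 7/3. Minimum is 7/3 at row 2 (x leaves); pivot element 3/2.
After the second pivot the z-row RHS is 14 − (-1)·(7/3) = 49/3.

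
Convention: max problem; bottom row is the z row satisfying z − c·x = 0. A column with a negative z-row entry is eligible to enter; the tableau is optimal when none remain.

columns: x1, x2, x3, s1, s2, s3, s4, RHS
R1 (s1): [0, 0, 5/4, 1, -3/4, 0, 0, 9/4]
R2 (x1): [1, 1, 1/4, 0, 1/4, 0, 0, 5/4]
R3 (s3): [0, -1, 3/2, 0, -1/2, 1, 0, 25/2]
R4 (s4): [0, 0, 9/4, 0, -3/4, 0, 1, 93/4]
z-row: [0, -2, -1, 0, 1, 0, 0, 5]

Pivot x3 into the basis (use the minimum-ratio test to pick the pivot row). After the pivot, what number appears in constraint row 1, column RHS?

Ratio test on column x3 — row 1: (9/4)/(5/4) = 9/5; row 2: (5/4)/(1/4) = 5; row 3: (25/2)/(3/2) = 25/3; row 4: (93/4)/(9/4) = 31/3. Minimum is 9/5 at row 1 (s1 leaves); pivot element 5/4.
Divide row 1 by 5/4; eliminate column x3 from the other rows.
In the new row 1, the RHS entry is the old entry divided by the pivot: (9/4)/(5/4) = 9/5.

9/5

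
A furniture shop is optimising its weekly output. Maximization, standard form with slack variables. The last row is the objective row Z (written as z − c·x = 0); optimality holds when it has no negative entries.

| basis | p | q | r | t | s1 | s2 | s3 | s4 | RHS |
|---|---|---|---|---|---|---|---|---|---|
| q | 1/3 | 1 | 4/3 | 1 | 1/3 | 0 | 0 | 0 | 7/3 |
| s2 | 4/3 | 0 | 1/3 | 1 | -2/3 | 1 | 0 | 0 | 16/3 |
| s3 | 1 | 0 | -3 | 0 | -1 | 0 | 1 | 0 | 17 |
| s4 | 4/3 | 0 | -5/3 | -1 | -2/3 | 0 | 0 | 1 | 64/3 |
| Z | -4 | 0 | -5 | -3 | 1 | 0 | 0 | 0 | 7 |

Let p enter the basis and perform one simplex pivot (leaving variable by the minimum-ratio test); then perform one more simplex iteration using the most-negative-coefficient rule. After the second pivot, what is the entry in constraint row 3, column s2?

Ratio test on column p — row 1: (7/3)/(1/3) = 7; row 2: (16/3)/(4/3) = 4; row 3: 17/1 = 17; row 4: (64/3)/(4/3) = 16. Minimum is 4 at row 2 (s2 leaves); pivot element 4/3.
Divide row 2 by 4/3; eliminate column p from the other rows.
Second iteration: most negative Z-row entry is -4 in column r, so r enters.
Ratio test on column r — row 1: 1/(5/4) = 4/5; row 2: 4/(1/4) = 16; row 3: entry -13/4 ≤ 0; row 4: entry -2 ≤ 0. Minimum is 4/5 at row 1 (q leaves); pivot element 5/4.
Divide row 1 by 5/4; eliminate column r from the other rows.
After both pivots, the entry at constraint row 3, column s2 is -7/5.

-7/5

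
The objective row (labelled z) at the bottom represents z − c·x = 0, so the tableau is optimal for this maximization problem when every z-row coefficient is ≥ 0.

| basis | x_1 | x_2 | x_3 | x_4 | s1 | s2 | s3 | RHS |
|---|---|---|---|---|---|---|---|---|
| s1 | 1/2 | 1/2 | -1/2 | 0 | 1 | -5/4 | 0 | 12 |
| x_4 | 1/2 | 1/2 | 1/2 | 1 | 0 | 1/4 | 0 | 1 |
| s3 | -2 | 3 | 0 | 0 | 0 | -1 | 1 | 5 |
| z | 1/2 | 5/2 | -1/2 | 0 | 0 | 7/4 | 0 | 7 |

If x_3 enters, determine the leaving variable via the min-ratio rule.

Column x_3 entries and ratios — s1: -1/2 ≤ 0, skip; x_4: 1/(1/2) = 2; s3: 0 ≤ 0, skip.
Smallest ratio is 2 in the row of x_4, so x_4 leaves.

x_4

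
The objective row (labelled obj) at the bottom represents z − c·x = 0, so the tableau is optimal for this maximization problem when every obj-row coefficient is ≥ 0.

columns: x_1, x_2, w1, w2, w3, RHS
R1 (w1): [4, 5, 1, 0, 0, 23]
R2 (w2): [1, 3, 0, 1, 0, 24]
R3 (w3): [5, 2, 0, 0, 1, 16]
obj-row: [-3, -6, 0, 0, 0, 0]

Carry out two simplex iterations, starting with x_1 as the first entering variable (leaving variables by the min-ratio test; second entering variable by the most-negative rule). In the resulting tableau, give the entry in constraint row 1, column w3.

Ratio test on column x_1 — row 1: 23/4 = 23/4; row 2: 24/1 = 24; row 3: 16/5 = 16/5. Minimum is 16/5 at row 3 (w3 leaves); pivot element 5.
Divide row 3 by 5; eliminate column x_1 from the other rows.
Second iteration: most negative obj-row entry is -24/5 in column x_2, so x_2 enters.
Ratio test on column x_2 — row 1: (51/5)/(17/5) = 3; row 2: (104/5)/(13/5) = 8; row 3: (16/5)/(2/5) = 8. Minimum is 3 at row 1 (w1 leaves); pivot element 17/5.
Divide row 1 by 17/5; eliminate column x_2 from the other rows.
After both pivots, the entry at constraint row 1, column w3 is -4/17.

-4/17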